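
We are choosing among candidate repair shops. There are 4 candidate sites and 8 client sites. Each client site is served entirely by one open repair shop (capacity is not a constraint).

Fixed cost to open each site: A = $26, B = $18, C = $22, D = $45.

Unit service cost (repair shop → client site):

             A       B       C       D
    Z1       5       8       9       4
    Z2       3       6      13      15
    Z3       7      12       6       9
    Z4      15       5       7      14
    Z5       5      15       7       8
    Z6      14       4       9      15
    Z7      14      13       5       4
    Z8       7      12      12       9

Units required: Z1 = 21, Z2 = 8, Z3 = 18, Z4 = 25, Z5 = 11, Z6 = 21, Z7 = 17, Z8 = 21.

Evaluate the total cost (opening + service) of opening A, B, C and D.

Total cost: 806

Each client site is assigned to its cheapest site among the open ones.
{A, B, C, D}: Z1→D 4·21=84, Z2→A 3·8=24, Z3→C 6·18=108, Z4→B 5·25=125, Z5→A 5·11=55, Z6→B 4·21=84, Z7→D 4·17=68, Z8→A 7·21=147. Service 695; fixed 111; total 806.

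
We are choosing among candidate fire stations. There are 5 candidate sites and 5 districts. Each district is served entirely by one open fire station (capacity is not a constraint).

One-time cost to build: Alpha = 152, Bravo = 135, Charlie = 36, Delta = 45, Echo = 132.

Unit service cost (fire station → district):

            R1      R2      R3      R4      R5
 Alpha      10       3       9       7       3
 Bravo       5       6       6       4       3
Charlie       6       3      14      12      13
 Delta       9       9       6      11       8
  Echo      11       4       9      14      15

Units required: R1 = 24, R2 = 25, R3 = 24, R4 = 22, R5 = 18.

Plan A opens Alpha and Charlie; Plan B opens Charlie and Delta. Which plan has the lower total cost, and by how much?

Plan B is cheaper by 1.

Plan A: {Alpha, Charlie}: R1→Charlie 6·24=144, R2→Alpha 3·25=75, R3→Alpha 9·24=216, R4→Alpha 7·22=154, R5→Alpha 3·18=54. Service 643; fixed 188; total 831.
Plan B: {Charlie, Delta}: R1→Charlie 6·24=144, R2→Charlie 3·25=75, R3→Delta 6·24=144, R4→Delta 11·22=242, R5→Delta 8·18=144. Service 749; fixed 81; total 830.
Difference: |831 − 830| = 1.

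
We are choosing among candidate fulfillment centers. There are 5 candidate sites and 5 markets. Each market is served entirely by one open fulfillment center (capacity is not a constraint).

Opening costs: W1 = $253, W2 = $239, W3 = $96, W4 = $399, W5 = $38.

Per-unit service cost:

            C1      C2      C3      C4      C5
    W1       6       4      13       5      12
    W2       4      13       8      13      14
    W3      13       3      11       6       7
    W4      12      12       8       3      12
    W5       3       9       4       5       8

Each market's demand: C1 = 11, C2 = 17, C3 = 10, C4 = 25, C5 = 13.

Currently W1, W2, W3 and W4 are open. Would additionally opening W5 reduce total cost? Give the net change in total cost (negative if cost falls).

Current service cost with {W1, W2, W3, W4}: 341.
Adding W5: each market re-picks its cheapest; new service cost 290, saving 51.
Extra fixed cost: 38. Net change = 38 − 51 = -13.
(Totals: 1328 → 1315.)

Yes — net change −13 (cost falls by 13).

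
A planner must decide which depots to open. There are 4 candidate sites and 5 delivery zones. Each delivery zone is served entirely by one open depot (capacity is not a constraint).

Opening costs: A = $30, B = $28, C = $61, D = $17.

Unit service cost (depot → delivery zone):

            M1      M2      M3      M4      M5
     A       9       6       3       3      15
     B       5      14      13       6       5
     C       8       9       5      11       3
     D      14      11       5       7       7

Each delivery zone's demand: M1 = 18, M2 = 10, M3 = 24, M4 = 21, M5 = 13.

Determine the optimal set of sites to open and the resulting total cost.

Open A and B; minimum total cost 408.

For any fixed open set, each delivery zone goes to its cheapest open site; total = fixed + service.
{A, B}: M1→B 5·18=90, M2→A 6·10=60, M3→A 3·24=72, M4→A 3·21=63, M5→B 5·13=65. Service 350; fixed 58; total 408.
{A, B, D}: service 350 + fixed 75 = 425
{A, B, C}: M1→B 5·18=90, M2→A 6·10=60, M3→A 3·24=72, M4→A 3·21=63, M5→C 3·13=39. Service 324; fixed 119; total 443.
{A, B, C, D}: M1→B 5·18=90, M2→A 6·10=60, M3→A 3·24=72, M4→A 3·21=63, M5→C 3·13=39. Service 324; fixed 136; total 460.
No other subset beats 408.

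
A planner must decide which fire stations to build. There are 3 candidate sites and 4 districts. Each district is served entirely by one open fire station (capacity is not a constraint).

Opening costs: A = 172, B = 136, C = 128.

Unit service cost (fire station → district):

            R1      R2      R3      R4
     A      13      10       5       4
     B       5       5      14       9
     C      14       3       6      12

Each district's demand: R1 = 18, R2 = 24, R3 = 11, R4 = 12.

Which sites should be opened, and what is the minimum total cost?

For any fixed open set, each district goes to its cheapest open site; total = fixed + service.
{B, C}: R1→B 5·18=90, R2→C 3·24=72, R3→C 6·11=66, R4→B 9·12=108. Service 336; fixed 264; total 600.
{B}: service 472 + fixed 136 = 608
{A, B}: R1→B 5·18=90, R2→B 5·24=120, R3→A 5·11=55, R4→A 4·12=48. Service 313; fixed 308; total 621.
{A, B, C}: service 265 + fixed 436 = 701
No other subset beats 600.

Open B and C; minimum total cost 600.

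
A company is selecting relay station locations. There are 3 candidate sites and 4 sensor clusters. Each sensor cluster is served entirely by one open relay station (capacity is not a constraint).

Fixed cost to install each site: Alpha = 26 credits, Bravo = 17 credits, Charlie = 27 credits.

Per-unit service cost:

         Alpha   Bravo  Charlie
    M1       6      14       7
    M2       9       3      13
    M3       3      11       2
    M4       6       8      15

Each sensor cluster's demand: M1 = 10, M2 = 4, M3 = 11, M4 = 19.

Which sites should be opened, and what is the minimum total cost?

Open Alpha and Bravo; minimum total cost 262.

For any fixed open set, each sensor cluster goes to its cheapest open site; total = fixed + service.
{Alpha, Bravo}: M1→Alpha 6·10=60, M2→Bravo 3·4=12, M3→Alpha 3·11=33, M4→Alpha 6·19=114. Service 219; fixed 43; total 262.
{Alpha}: service 243 + fixed 26 = 269
{Alpha, Bravo, Charlie}: service 208 + fixed 70 = 278
{Bravo}: service 425 + fixed 17 = 442
(All 7 nonempty subsets were checked; Alpha and Bravo is lowest.)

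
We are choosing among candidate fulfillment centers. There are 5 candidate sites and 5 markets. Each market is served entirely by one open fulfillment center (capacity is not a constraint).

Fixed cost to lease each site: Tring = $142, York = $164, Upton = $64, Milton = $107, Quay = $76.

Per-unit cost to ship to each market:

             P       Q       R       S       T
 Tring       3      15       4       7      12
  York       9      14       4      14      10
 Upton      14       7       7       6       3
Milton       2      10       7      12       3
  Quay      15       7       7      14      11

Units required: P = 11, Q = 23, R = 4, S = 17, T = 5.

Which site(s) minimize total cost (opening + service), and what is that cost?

Open Upton and Milton; minimum total cost 499.

For any fixed open set, each market goes to its cheapest open site; total = fixed + service.
{Upton, Milton}: P→Milton 2·11=22, Q→Upton 7·23=161, R→Upton 7·4=28, S→Upton 6·17=102, T→Upton 3·5=15. Service 328; fixed 171; total 499.
{Upton}: service 460 + fixed 64 = 524
{Tring, Upton}: service 327 + fixed 206 = 533
{Tring, York, Upton, Milton, Quay}: service 316 + fixed 553 = 869
No other subset beats 499.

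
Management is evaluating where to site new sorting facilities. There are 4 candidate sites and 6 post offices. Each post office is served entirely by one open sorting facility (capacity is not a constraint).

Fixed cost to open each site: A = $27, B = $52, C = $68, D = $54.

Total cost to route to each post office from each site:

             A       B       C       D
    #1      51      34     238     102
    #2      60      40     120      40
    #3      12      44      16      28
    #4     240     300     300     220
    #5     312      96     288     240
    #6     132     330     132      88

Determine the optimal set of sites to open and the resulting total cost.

Open B and D; minimum total cost 612.

For any fixed open set, each post office goes to its cheapest open site; total = fixed + service.
{B, D}: #1→B 34, #2→B 40, #3→D 28, #4→D 220, #5→B 96, #6→D 88. Service 506; fixed 106; total 612.
{A, B, D}: #1→B 34, #2→B 40, #3→A 12, #4→D 220, #5→B 96, #6→D 88. Service 490; fixed 133; total 623.
{A, B}: service 554 + fixed 79 = 633
{A, B, C, D}: service 490 + fixed 201 = 691
No other subset beats 612.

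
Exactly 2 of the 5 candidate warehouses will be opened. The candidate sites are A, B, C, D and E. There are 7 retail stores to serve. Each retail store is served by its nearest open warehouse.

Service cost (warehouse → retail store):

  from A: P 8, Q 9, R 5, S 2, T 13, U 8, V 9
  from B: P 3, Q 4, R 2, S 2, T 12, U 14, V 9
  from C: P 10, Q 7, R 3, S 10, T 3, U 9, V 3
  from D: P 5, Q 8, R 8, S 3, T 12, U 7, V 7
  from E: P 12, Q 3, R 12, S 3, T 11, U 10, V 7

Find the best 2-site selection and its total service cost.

Choose B and C; total service cost 26.

With exactly 2 open, each retail store uses its cheapest among the chosen.
{B, C}: P→B 3, Q→B 4, R→B 2, S→B 2, T→C 3, U→C 9, V→C 3. Service cost 26.
{C, D}: service cost 31
{A, C}: service cost 34
Among all 10 size-2 choices, {B, C} is lowest.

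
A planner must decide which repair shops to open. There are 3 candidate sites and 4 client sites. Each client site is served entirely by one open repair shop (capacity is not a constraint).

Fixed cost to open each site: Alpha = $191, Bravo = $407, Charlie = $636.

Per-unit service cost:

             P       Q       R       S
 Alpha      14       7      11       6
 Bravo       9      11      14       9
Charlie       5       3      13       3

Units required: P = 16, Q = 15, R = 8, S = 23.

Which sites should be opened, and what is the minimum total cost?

For any fixed open set, each client site goes to its cheapest open site; total = fixed + service.
{Alpha}: P→Alpha 14·16=224, Q→Alpha 7·15=105, R→Alpha 11·8=88, S→Alpha 6·23=138. Service 555; fixed 191; total 746.
{Charlie}: P→Charlie 5·16=80, Q→Charlie 3·15=45, R→Charlie 13·8=104, S→Charlie 3·23=69. Service 298; fixed 636; total 934.
{Bravo}: P→Bravo 9·16=144, Q→Bravo 11·15=165, R→Bravo 14·8=112, S→Bravo 9·23=207. Service 628; fixed 407; total 1035.
{Alpha, Bravo, Charlie}: service 282 + fixed 1234 = 1516
(All 7 nonempty subsets were checked; Alpha only is lowest.)

Open Alpha only; minimum total cost 746.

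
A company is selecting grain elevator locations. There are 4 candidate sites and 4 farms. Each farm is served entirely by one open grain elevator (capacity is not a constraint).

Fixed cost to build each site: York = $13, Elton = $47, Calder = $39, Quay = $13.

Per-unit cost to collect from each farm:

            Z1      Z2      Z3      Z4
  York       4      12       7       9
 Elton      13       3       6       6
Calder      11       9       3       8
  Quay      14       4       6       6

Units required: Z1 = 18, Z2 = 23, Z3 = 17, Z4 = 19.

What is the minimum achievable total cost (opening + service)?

Minimum total cost: 394

For any fixed open set, each farm goes to its cheapest open site; total = fixed + service.
{York, Calder, Quay}: Z1→York 4·18=72, Z2→Quay 4·23=92, Z3→Calder 3·17=51, Z4→Quay 6·19=114. Service 329; fixed 65; total 394.
{York, Elton, Calder}: service 306 + fixed 99 = 405
{York, Quay}: service 380 + fixed 26 = 406
{York, Elton, Calder, Quay}: service 306 + fixed 112 = 418
No other subset beats 394.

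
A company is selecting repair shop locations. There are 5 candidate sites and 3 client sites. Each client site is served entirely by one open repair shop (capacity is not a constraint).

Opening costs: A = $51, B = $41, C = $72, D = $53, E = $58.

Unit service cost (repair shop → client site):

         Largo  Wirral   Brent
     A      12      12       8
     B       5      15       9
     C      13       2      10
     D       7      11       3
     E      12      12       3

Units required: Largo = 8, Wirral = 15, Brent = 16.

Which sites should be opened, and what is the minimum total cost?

For any fixed open set, each client site goes to its cheapest open site; total = fixed + service.
{C, D}: Largo→D 7·8=56, Wirral→C 2·15=30, Brent→D 3·16=48. Service 134; fixed 125; total 259.
{B, C, D}: Largo→B 5·8=40, Wirral→C 2·15=30, Brent→D 3·16=48. Service 118; fixed 166; total 284.
{B, C, E}: service 118 + fixed 171 = 289
{A, B, C, D, E}: service 118 + fixed 275 = 393
No other subset beats 259.

Open C and D; minimum total cost 259.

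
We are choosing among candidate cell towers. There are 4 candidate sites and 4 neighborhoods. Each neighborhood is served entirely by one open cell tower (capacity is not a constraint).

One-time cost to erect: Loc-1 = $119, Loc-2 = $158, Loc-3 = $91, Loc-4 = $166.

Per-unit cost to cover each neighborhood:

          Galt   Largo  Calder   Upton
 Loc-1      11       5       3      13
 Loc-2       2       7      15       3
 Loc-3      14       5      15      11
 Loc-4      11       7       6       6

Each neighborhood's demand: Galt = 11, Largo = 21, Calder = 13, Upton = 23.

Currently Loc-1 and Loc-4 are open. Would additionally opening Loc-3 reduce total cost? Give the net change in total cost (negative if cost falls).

No — net change +91 (cost rises by 91).

Current service cost with {Loc-1, Loc-4}: 403.
Adding Loc-3: each neighborhood re-picks its cheapest; new service cost 403, saving 0.
Extra fixed cost: 91. Net change = 91 − 0 = 91.
(Totals: 688 → 779.)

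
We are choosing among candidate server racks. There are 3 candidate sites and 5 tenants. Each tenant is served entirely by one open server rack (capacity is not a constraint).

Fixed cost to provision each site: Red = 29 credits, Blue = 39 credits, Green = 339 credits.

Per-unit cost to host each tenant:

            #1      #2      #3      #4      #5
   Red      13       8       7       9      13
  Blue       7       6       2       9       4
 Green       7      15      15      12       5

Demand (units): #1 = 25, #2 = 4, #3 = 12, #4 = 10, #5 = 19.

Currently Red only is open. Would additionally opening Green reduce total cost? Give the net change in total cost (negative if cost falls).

Current service cost with {Red}: 778.
Adding Green: each tenant re-picks its cheapest; new service cost 476, saving 302.
Extra fixed cost: 339. Net change = 339 − 302 = 37.
(Totals: 807 → 844.)

No — net change +37 (cost rises by 37).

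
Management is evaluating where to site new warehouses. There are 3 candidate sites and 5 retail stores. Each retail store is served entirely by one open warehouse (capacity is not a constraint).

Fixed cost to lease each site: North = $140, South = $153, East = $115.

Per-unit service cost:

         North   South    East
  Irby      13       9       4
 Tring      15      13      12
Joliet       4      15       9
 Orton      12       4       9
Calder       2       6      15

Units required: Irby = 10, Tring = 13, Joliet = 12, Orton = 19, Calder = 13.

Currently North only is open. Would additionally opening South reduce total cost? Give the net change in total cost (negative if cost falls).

Yes — net change −65 (cost falls by 65).

Current service cost with {North}: 627.
Adding South: each retail store re-picks its cheapest; new service cost 409, saving 218.
Extra fixed cost: 153. Net change = 153 − 218 = -65.
(Totals: 767 → 702.)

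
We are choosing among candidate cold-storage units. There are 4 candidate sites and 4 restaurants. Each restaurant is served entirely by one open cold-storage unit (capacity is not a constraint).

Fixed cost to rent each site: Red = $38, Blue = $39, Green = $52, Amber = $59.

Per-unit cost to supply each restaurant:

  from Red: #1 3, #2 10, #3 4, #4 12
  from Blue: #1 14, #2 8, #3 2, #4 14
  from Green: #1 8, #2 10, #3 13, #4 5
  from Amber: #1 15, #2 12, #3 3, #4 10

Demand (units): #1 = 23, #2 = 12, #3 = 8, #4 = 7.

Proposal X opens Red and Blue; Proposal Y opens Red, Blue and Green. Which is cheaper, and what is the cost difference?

Proposal X: {Red, Blue}: #1→Red 3·23=69, #2→Blue 8·12=96, #3→Blue 2·8=16, #4→Red 12·7=84. Service 265; fixed 77; total 342.
Proposal Y: {Red, Blue, Green}: #1→Red 3·23=69, #2→Blue 8·12=96, #3→Blue 2·8=16, #4→Green 5·7=35. Service 216; fixed 129; total 345.
Difference: |342 − 345| = 3.

Proposal X is cheaper by 3.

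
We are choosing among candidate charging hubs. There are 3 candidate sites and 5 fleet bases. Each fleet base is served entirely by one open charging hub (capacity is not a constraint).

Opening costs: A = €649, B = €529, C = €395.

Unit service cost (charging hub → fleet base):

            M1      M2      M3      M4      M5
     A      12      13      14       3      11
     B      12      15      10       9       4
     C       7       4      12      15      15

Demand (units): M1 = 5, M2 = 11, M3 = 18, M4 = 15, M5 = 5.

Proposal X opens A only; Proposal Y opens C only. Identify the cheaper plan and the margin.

Proposal X: {A}: M1→A 12·5=60, M2→A 13·11=143, M3→A 14·18=252, M4→A 3·15=45, M5→A 11·5=55. Service 555; fixed 649; total 1204.
Proposal Y: {C}: M1→C 7·5=35, M2→C 4·11=44, M3→C 12·18=216, M4→C 15·15=225, M5→C 15·5=75. Service 595; fixed 395; total 990.
Difference: |1204 − 990| = 214.

Proposal Y is cheaper by 214.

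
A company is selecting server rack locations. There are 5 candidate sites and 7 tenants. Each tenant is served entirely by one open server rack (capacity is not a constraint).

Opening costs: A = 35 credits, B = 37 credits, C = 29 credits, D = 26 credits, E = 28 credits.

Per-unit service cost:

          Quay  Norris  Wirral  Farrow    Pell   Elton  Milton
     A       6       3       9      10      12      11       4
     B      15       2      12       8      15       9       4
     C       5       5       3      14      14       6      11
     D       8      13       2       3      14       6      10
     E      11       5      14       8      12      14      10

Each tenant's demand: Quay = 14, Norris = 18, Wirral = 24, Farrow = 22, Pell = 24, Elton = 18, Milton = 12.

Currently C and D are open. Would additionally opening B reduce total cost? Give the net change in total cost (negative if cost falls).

Current service cost with {C, D}: 838.
Adding B: each tenant re-picks its cheapest; new service cost 712, saving 126.
Extra fixed cost: 37. Net change = 37 − 126 = -89.
(Totals: 893 → 804.)

Yes — net change −89 (cost falls by 89).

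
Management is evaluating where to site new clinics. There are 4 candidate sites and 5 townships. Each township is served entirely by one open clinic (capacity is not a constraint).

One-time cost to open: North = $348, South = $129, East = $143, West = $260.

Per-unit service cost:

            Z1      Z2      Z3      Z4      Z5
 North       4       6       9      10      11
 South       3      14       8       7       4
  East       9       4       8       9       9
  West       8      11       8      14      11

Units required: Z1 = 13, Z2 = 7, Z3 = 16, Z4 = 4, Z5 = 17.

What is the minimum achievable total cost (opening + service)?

Minimum total cost: 490

For any fixed open set, each township goes to its cheapest open site; total = fixed + service.
{South}: Z1→South 3·13=39, Z2→South 14·7=98, Z3→South 8·16=128, Z4→South 7·4=28, Z5→South 4·17=68. Service 361; fixed 129; total 490.
{South, East}: Z1→South 3·13=39, Z2→East 4·7=28, Z3→South 8·16=128, Z4→South 7·4=28, Z5→South 4·17=68. Service 291; fixed 272; total 563.
{East}: Z1→East 9·13=117, Z2→East 4·7=28, Z3→East 8·16=128, Z4→East 9·4=36, Z5→East 9·17=153. Service 462; fixed 143; total 605.
{North, South, East, West}: service 291 + fixed 880 = 1171
No other subset beats 490.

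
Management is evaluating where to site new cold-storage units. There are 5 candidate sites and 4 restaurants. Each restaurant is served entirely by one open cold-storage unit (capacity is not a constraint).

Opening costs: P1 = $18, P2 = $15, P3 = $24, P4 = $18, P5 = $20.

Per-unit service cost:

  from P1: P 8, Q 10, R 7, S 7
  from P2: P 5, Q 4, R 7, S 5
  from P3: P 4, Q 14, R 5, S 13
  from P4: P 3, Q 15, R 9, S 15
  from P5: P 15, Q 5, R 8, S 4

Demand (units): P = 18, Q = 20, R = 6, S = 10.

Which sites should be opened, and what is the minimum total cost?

For any fixed open set, each restaurant goes to its cheapest open site; total = fixed + service.
{P2, P4}: P→P4 3·18=54, Q→P2 4·20=80, R→P2 7·6=42, S→P2 5·10=50. Service 226; fixed 33; total 259.
{P2, P4, P5}: service 216 + fixed 53 = 269
{P2, P3}: service 232 + fixed 39 = 271
{P1, P2, P3, P4, P5}: P→P4 3·18=54, Q→P2 4·20=80, R→P3 5·6=30, S→P5 4·10=40. Service 204; fixed 95; total 299.
No other subset beats 259.

Open P2 and P4; minimum total cost 259.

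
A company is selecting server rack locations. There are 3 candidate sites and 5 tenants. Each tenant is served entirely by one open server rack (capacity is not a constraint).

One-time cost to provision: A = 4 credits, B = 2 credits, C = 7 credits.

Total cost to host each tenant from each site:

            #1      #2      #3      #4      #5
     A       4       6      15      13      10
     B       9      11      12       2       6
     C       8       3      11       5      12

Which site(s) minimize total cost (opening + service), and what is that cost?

For any fixed open set, each tenant goes to its cheapest open site; total = fixed + service.
{A, B}: #1→A 4, #2→A 6, #3→B 12, #4→B 2, #5→B 6. Service 30; fixed 6; total 36.
{A, B, C}: service 26 + fixed 13 = 39
{B, C}: service 30 + fixed 9 = 39
{B}: #1→B 9, #2→B 11, #3→B 12, #4→B 2, #5→B 6. Service 40; fixed 2; total 42.
No other subset beats 36.

Open A and B; minimum total cost 36.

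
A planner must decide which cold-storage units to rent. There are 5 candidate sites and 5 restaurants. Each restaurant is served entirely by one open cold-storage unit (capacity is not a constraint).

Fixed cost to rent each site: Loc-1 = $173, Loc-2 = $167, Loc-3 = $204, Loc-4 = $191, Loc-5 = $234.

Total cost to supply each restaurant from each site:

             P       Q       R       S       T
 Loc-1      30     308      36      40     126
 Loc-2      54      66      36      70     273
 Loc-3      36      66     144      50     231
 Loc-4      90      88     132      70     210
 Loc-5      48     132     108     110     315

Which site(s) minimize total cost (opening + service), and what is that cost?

Open Loc-1 and Loc-2; minimum total cost 638.

For any fixed open set, each restaurant goes to its cheapest open site; total = fixed + service.
{Loc-1, Loc-2}: P→Loc-1 30, Q→Loc-2 66, R→Loc-1 36, S→Loc-1 40, T→Loc-1 126. Service 298; fixed 340; total 638.
{Loc-2}: service 499 + fixed 167 = 666
{Loc-1, Loc-3}: P→Loc-1 30, Q→Loc-3 66, R→Loc-1 36, S→Loc-1 40, T→Loc-1 126. Service 298; fixed 377; total 675.
{Loc-1, Loc-2, Loc-3, Loc-4, Loc-5}: P→Loc-1 30, Q→Loc-2 66, R→Loc-1 36, S→Loc-1 40, T→Loc-1 126. Service 298; fixed 969; total 1267.
No other subset beats 638.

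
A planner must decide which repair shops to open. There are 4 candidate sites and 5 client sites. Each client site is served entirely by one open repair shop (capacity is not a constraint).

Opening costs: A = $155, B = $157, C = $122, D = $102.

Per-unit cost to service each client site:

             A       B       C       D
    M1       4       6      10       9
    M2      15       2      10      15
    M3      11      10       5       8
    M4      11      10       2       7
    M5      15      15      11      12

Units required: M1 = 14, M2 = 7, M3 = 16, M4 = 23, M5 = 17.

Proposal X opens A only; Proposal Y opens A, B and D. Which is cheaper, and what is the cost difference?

Proposal X: {A}: M1→A 4·14=56, M2→A 15·7=105, M3→A 11·16=176, M4→A 11·23=253, M5→A 15·17=255. Service 845; fixed 155; total 1000.
Proposal Y: {A, B, D}: M1→A 4·14=56, M2→B 2·7=14, M3→D 8·16=128, M4→D 7·23=161, M5→D 12·17=204. Service 563; fixed 414; total 977.
Difference: |1000 − 977| = 23.

Proposal Y is cheaper by 23.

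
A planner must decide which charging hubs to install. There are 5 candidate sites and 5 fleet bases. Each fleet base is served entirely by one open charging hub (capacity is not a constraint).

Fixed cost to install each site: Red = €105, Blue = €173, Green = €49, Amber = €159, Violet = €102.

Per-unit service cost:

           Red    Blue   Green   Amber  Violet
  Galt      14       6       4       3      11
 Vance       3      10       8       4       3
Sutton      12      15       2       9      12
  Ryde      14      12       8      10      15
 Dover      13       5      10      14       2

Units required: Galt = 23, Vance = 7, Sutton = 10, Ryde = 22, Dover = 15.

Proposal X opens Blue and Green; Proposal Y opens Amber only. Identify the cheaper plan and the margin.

Proposal X is cheaper by 135.

Proposal X: {Blue, Green}: Galt→Green 4·23=92, Vance→Green 8·7=56, Sutton→Green 2·10=20, Ryde→Green 8·22=176, Dover→Blue 5·15=75. Service 419; fixed 222; total 641.
Proposal Y: {Amber}: Galt→Amber 3·23=69, Vance→Amber 4·7=28, Sutton→Amber 9·10=90, Ryde→Amber 10·22=220, Dover→Amber 14·15=210. Service 617; fixed 159; total 776.
Difference: |641 − 776| = 135.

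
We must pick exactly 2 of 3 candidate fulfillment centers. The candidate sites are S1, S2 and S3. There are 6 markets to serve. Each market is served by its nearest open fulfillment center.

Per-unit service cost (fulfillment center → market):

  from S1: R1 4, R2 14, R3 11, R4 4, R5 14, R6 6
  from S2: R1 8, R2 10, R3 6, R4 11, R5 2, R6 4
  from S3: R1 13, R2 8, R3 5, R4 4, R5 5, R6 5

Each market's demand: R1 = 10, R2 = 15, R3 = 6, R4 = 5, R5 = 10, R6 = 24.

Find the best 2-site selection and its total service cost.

Choose S1 and S2; total service cost 362.

With exactly 2 open, each market uses its cheapest among the chosen.
{S1, S2}: R1→S1 4·10=40, R2→S2 10·15=150, R3→S2 6·6=36, R4→S1 4·5=20, R5→S2 2·10=20, R6→S2 4·24=96. Service cost 362.
{S2, S3}: service cost 366
{S1, S3}: service cost 380
Among all 3 size-2 choices, {S1, S2} is lowest.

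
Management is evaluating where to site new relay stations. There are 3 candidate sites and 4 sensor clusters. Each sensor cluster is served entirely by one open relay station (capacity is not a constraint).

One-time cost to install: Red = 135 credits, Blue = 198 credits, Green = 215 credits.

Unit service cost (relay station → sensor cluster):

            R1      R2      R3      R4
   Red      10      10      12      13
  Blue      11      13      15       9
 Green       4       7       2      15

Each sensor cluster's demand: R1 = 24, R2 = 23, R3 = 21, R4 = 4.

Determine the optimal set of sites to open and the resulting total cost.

For any fixed open set, each sensor cluster goes to its cheapest open site; total = fixed + service.
{Green}: R1→Green 4·24=96, R2→Green 7·23=161, R3→Green 2·21=42, R4→Green 15·4=60. Service 359; fixed 215; total 574.
{Red, Green}: R1→Green 4·24=96, R2→Green 7·23=161, R3→Green 2·21=42, R4→Red 13·4=52. Service 351; fixed 350; total 701.
{Blue, Green}: service 335 + fixed 413 = 748
{Red, Blue, Green}: service 335 + fixed 548 = 883
(All 7 nonempty subsets were checked; Green only is lowest.)

Open Green only; minimum total cost 574.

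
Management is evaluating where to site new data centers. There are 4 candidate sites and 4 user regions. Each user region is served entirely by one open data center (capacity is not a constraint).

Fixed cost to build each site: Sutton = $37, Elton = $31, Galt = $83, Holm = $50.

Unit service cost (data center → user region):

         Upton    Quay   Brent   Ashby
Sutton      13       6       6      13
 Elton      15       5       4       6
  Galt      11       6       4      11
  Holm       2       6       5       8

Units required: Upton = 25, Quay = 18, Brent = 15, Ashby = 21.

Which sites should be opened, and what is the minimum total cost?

For any fixed open set, each user region goes to its cheapest open site; total = fixed + service.
{Elton, Holm}: Upton→Holm 2·25=50, Quay→Elton 5·18=90, Brent→Elton 4·15=60, Ashby→Elton 6·21=126. Service 326; fixed 81; total 407.
{Sutton, Elton, Holm}: Upton→Holm 2·25=50, Quay→Elton 5·18=90, Brent→Elton 4·15=60, Ashby→Elton 6·21=126. Service 326; fixed 118; total 444.
{Holm}: Upton→Holm 2·25=50, Quay→Holm 6·18=108, Brent→Holm 5·15=75, Ashby→Holm 8·21=168. Service 401; fixed 50; total 451.
{Sutton, Elton, Galt, Holm}: Upton→Holm 2·25=50, Quay→Elton 5·18=90, Brent→Elton 4·15=60, Ashby→Elton 6·21=126. Service 326; fixed 201; total 527.
No other subset beats 407.

Open Elton and Holm; minimum total cost 407.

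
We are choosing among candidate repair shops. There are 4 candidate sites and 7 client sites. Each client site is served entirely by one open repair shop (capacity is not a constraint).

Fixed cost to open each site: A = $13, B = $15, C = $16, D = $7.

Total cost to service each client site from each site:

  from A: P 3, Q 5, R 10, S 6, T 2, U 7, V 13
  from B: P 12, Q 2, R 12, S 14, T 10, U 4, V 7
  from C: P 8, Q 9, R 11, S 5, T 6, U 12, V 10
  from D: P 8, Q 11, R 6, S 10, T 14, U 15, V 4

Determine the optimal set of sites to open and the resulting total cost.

Open A and D; minimum total cost 53.

For any fixed open set, each client site goes to its cheapest open site; total = fixed + service.
{A, D}: P→A 3, Q→A 5, R→D 6, S→A 6, T→A 2, U→A 7, V→D 4. Service 33; fixed 20; total 53.
{A}: P→A 3, Q→A 5, R→A 10, S→A 6, T→A 2, U→A 7, V→A 13. Service 46; fixed 13; total 59.
{A, B}: service 34 + fixed 28 = 62
{A, B, C, D}: P→A 3, Q→B 2, R→D 6, S→C 5, T→A 2, U→B 4, V→D 4. Service 26; fixed 51; total 77.
(All 15 nonempty subsets were checked; A and D is lowest.)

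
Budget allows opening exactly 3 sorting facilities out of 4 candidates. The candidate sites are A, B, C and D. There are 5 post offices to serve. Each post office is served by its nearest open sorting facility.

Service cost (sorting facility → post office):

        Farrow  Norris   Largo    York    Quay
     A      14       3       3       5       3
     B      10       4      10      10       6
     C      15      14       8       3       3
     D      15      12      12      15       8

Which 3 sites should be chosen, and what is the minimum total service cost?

Choose A, B and C; total service cost 22.

With exactly 3 open, each post office uses its cheapest among the chosen.
{A, B, C}: Farrow→B 10, Norris→A 3, Largo→A 3, York→C 3, Quay→A 3. Service cost 22.
{A, B, D}: service cost 24
{A, C, D}: service cost 26
Among all 4 size-3 choices, {A, B, C} is lowest.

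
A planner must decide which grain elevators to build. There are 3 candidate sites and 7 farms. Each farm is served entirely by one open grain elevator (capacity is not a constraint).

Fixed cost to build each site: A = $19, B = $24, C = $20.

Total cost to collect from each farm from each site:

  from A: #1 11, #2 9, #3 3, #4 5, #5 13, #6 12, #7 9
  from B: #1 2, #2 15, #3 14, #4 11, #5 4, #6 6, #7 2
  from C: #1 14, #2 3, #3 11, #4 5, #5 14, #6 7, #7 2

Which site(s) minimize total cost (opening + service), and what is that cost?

For any fixed open set, each farm goes to its cheapest open site; total = fixed + service.
{A, B}: #1→B 2, #2→A 9, #3→A 3, #4→A 5, #5→B 4, #6→B 6, #7→B 2. Service 31; fixed 43; total 74.
{C}: #1→C 14, #2→C 3, #3→C 11, #4→C 5, #5→C 14, #6→C 7, #7→C 2. Service 56; fixed 20; total 76.
{B, C}: service 33 + fixed 44 = 77
{A, B, C}: #1→B 2, #2→C 3, #3→A 3, #4→A 5, #5→B 4, #6→B 6, #7→B 2. Service 25; fixed 63; total 88.
No other subset beats 74.

Open A and B; minimum total cost 74.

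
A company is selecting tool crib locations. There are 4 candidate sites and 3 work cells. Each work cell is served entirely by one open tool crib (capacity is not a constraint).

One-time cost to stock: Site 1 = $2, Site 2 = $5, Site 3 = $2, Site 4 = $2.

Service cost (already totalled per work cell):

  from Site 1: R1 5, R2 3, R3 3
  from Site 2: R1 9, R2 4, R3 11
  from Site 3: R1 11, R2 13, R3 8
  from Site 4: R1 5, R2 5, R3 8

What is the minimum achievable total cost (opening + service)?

For any fixed open set, each work cell goes to its cheapest open site; total = fixed + service.
{Site 1}: R1→Site 1 5, R2→Site 1 3, R3→Site 1 3. Service 11; fixed 2; total 13.
{Site 1, Site 3}: service 11 + fixed 4 = 15
{Site 1, Site 4}: service 11 + fixed 4 = 15
{Site 1, Site 2, Site 3, Site 4}: R1→Site 1 5, R2→Site 1 3, R3→Site 1 3. Service 11; fixed 11; total 22.
No other subset beats 13.

Minimum total cost: 13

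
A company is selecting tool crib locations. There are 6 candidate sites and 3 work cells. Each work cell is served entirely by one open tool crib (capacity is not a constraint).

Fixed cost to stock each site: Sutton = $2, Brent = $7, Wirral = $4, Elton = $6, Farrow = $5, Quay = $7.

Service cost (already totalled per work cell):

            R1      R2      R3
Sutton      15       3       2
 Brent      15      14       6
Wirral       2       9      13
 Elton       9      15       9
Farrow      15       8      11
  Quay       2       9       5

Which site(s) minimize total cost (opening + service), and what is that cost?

Open Sutton and Wirral; minimum total cost 13.

For any fixed open set, each work cell goes to its cheapest open site; total = fixed + service.
{Sutton, Wirral}: R1→Wirral 2, R2→Sutton 3, R3→Sutton 2. Service 7; fixed 6; total 13.
{Sutton, Quay}: R1→Quay 2, R2→Sutton 3, R3→Sutton 2. Service 7; fixed 9; total 16.
{Sutton, Wirral, Farrow}: service 7 + fixed 11 = 18
{Sutton, Brent, Wirral, Elton, Farrow, Quay}: service 7 + fixed 31 = 38
No other subset beats 13.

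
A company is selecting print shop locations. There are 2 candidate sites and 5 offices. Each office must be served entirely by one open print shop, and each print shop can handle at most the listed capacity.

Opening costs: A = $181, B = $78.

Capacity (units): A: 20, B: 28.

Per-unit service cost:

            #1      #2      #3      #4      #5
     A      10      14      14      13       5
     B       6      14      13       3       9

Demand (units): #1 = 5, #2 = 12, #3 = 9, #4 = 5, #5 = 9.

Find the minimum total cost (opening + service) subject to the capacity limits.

Open {A, B}: #1→B 6·5=30, #2→B 14·12=168, #3→A 14·9=126, #4→B 3·5=15, #5→A 5·9=45.
Loads: A carries 18/20, B carries 22/28. Service 384; fixed 259; total 643.
Next best feasible plan costs 654.

Minimum total cost: 643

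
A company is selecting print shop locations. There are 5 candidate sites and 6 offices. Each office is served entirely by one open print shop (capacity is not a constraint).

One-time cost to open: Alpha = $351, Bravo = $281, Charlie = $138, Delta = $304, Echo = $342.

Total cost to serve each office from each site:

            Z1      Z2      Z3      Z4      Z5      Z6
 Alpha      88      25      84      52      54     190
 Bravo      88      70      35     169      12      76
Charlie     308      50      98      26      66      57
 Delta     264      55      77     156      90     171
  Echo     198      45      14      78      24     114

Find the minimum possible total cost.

Minimum total cost: 687

For any fixed open set, each office goes to its cheapest open site; total = fixed + service.
{Bravo, Charlie}: Z1→Bravo 88, Z2→Charlie 50, Z3→Bravo 35, Z4→Charlie 26, Z5→Bravo 12, Z6→Charlie 57. Service 268; fixed 419; total 687.
{Bravo}: service 450 + fixed 281 = 731
{Charlie}: Z1→Charlie 308, Z2→Charlie 50, Z3→Charlie 98, Z4→Charlie 26, Z5→Charlie 66, Z6→Charlie 57. Service 605; fixed 138; total 743.
{Alpha, Bravo, Charlie, Delta, Echo}: service 222 + fixed 1416 = 1638
No other subset beats 687.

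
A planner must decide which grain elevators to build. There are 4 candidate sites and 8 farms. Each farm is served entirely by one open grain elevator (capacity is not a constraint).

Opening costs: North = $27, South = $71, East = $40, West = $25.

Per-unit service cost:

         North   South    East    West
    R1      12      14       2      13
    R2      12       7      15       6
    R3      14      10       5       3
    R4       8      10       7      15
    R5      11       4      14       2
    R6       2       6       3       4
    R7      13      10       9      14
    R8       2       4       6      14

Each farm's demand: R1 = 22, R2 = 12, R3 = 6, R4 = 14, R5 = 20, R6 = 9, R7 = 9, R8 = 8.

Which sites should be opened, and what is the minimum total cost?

For any fixed open set, each farm goes to its cheapest open site; total = fixed + service.
{North, East, West}: R1→East 2·22=44, R2→West 6·12=72, R3→West 3·6=18, R4→East 7·14=98, R5→West 2·20=40, R6→North 2·9=18, R7→East 9·9=81, R8→North 2·8=16. Service 387; fixed 92; total 479.
{East, West}: service 428 + fixed 65 = 493
{South, East, West}: service 412 + fixed 136 = 548
{North, South, East, West}: service 387 + fixed 163 = 550
No other subset beats 479.

Open North, East and West; minimum total cost 479.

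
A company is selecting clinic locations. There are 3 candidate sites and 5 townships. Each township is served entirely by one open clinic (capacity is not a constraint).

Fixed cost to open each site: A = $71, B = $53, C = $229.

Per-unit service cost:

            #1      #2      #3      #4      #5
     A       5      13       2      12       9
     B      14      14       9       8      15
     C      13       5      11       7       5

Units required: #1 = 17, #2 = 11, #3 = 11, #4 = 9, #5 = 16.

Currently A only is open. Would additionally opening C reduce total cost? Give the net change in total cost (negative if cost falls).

Current service cost with {A}: 502.
Adding C: each township re-picks its cheapest; new service cost 305, saving 197.
Extra fixed cost: 229. Net change = 229 − 197 = 32.
(Totals: 573 → 605.)

No — net change +32 (cost rises by 32).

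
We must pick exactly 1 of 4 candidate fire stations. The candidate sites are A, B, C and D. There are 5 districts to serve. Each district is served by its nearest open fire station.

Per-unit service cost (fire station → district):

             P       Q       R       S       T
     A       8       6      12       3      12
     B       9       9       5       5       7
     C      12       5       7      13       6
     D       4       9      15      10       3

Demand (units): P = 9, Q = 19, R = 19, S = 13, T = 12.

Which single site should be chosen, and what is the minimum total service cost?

With exactly 1 open, each district uses its cheapest among the chosen.
{B}: P→B 9·9=81, Q→B 9·19=171, R→B 5·19=95, S→B 5·13=65, T→B 7·12=84. Service cost 496.
{C}: service cost 577
{A}: service cost 597
Among all 4 size-1 choices, {B} is lowest.

Choose B only; total service cost 496.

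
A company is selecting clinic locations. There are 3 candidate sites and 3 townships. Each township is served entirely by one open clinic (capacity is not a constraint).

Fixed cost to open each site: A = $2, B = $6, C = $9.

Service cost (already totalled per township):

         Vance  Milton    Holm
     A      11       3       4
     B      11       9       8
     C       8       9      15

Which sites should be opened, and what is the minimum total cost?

For any fixed open set, each township goes to its cheapest open site; total = fixed + service.
{A}: Vance→A 11, Milton→A 3, Holm→A 4. Service 18; fixed 2; total 20.
{A, B}: service 18 + fixed 8 = 26
{A, C}: service 15 + fixed 11 = 26
{A, B, C}: service 15 + fixed 17 = 32
(All 7 nonempty subsets were checked; A only is lowest.)

Open A only; minimum total cost 20.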